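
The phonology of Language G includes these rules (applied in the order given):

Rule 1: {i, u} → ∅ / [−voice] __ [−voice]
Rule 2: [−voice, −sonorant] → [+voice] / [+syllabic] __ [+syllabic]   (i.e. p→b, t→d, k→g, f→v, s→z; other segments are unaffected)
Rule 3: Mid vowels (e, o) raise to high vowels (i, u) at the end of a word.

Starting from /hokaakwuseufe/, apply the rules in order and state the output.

Rule 1 (high vowel syncope): no segment meets the environment; /hokaakwuseufe/ is unchanged.
Rule 2 (intervocalic voicing): /k/ is a voiceless obstruent between vowels /o/ and /a/, so it voices to [g]. /s/ is a voiceless obstruent between vowels /u/ and /e/, so it voices to [z]. /f/ is a voiceless obstruent between vowels /u/ and /e/, so it voices to [v]. /hokaakwuseufe/ → hogaakwuzeuve.
Rule 3 (final vowel raising): /e/ is a mid vowel in word-final position, so it raises to [i]. /hogaakwuzeuve/ → hogaakwuzeuvi.

hogaakwuzeuvi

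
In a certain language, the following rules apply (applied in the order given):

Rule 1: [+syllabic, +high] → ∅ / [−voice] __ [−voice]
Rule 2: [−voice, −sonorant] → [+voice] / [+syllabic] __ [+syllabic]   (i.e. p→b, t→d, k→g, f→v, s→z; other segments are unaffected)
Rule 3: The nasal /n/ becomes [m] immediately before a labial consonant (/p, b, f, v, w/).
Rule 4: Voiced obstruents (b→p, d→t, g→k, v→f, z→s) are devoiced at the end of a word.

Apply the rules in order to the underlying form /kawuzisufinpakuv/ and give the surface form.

kawuzisfimpaguf

Rule 1 (high vowel syncope): /u/ is a high vowel flanked by voiceless consonants /s/ and /f/, so it deletes. /kawuzisufinpakuv/ → kawuzisfinpakuv.
Rule 2 (intervocalic voicing): /k/ is a voiceless obstruent between vowels /a/ and /u/, so it voices to [g]. /kawuzisfinpakuv/ → kawuzisfinpaguv.
Rule 3 (nasal place assimilation): /n/ precedes the labial consonant /p/, so it assimilates in place to [m]. /kawuzisfinpaguv/ → kawuzisfimpaguv.
Rule 4 (final devoicing): /v/ is a voiced obstruent in word-final position, so it devoices to [f]. /kawuzisfimpaguv/ → kawuzisfimpaguf.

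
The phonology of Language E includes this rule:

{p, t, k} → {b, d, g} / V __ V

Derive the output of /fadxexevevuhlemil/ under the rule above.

No segment of /fadxexevevuhlemil/ meets the structural description of the rule, so the form surfaces unchanged.

fadxexevevuhlemil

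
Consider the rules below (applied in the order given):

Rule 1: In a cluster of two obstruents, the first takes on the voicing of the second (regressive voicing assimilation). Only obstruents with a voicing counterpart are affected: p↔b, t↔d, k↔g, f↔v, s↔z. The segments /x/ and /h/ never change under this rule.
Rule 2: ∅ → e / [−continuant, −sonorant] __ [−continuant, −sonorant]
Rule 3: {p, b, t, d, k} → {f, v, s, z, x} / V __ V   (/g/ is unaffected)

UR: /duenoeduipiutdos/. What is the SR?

duenoezuifiuzezos

Rule 1 (regressive voicing assimilation): /t/ precedes the voiced obstruent /d/, so it voices to [d] by assimilation. /duenoeduipiutdos/ → duenoeduipiuddos.
Rule 2 (stop-cluster e-epenthesis): /d/ and /d/ form a stop–stop cluster, so [e] is inserted between them. /duenoeduipiuddos/ → duenoeduipiudedos.
Rule 3 (intervocalic spirantization): /d/ is a stop between vowels /e/ and /u/, so it spirantizes to the fricative [z]. /p/ is a stop between vowels /i/ and /i/, so it spirantizes to the fricative [f]. /d/ is a stop between vowels /u/ and /e/, so it spirantizes to the fricative [z]. /d/ is a stop between vowels /e/ and /o/, so it spirantizes to the fricative [z]. /duenoeduipiudedos/ → duenoezuifiuzezos.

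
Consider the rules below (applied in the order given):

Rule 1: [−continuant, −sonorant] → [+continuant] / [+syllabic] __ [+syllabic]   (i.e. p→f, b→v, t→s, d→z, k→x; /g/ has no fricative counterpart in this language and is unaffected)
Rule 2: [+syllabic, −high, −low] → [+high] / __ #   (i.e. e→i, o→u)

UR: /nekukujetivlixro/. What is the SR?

nexuxujesivlixru

Rule 1 (intervocalic spirantization): /k/ is a stop between vowels /e/ and /u/, so it spirantizes to the fricative [x]. /k/ is a stop between vowels /u/ and /u/, so it spirantizes to the fricative [x]. /t/ is a stop between vowels /e/ and /i/, so it spirantizes to the fricative [s]. /nekukujetivlixro/ → nexuxujesivlixro.
Rule 2 (final vowel raising): /o/ is a mid vowel in word-final position, so it raises to [u]. /nexuxujesivlixro/ → nexuxujesivlixru.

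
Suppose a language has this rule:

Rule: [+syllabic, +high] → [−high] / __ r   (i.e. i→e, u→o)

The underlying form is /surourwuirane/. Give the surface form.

soroorwuerane

/u/ is a high vowel immediately before /r/, so it lowers to [o].
/u/ is a high vowel immediately before /r/, so it lowers to [o].
/i/ is a high vowel immediately before /r/, so it lowers to [e].
Surface form: [soroorwuerane].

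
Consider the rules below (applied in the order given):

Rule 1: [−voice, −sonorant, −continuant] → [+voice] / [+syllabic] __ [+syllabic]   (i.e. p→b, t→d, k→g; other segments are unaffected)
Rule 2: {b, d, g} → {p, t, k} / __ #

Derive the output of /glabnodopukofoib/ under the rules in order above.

glabnodobugofoip

Rule 1 (intervocalic voicing): /p/ is a voiceless stop between vowels /o/ and /u/, so it voices to [b]. /k/ is a voiceless stop between vowels /u/ and /o/, so it voices to [g]. /glabnodopukofoib/ → glabnodobugofoib.
Rule 2 (final devoicing): /b/ is a voiced stop in word-final position, so it devoices to [p]. /glabnodobugofoib/ → glabnodobugofoip.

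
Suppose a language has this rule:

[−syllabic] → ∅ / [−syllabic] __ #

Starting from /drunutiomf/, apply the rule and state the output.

drunutiom

/f/ is the second consonant of a word-final cluster /mf/, so it deletes.
Surface form: [drunutiom].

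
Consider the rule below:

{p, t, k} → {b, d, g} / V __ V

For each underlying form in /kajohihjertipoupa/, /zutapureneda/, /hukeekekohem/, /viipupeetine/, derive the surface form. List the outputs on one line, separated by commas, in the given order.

kajohihjertibouba, zudabureneda, hugeegegohem, viibubeedine

/kajohihjertipoupa/: /p/ is a voiceless stop between vowels /i/ and /o/, so it voices to [b]. /p/ is a voiceless stop between vowels /u/ and /a/, so it voices to [b]. → [kajohihjertibouba].
/zutapureneda/: /t/ is a voiceless stop between vowels /u/ and /a/, so it voices to [d]. /p/ is a voiceless stop between vowels /a/ and /u/, so it voices to [b]. → [zudabureneda].
/hukeekekohem/: /k/ is a voiceless stop between vowels /u/ and /e/, so it voices to [g]. /k/ is a voiceless stop between vowels /e/ and /e/, so it voices to [g]. /k/ is a voiceless stop between vowels /e/ and /o/, so it voices to [g]. → [hugeegegohem].
/viipupeetine/: /p/ is a voiceless stop between vowels /i/ and /u/, so it voices to [b]. /p/ is a voiceless stop between vowels /u/ and /e/, so it voices to [b]. /t/ is a voiceless stop between vowels /e/ and /i/, so it voices to [d]. → [viibubeedine].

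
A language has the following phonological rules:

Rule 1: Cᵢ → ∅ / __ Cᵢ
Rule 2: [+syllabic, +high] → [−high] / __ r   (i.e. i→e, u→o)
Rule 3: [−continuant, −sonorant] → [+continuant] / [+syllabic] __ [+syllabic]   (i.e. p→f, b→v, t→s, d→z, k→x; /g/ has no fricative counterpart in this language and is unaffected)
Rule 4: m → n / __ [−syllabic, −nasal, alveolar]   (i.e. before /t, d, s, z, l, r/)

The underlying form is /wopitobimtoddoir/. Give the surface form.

wofisovintozoer

Rule 1 (degemination): /dd/ is a geminate; the first /d/ deletes. /wopitobimtoddoir/ → wopitobimtodoir.
Rule 2 (pre-rhotic lowering): /i/ is a high vowel immediately before /r/, so it lowers to [e]. /wopitobimtodoir/ → wopitobimtodoer.
Rule 3 (intervocalic spirantization): /p/ is a stop between vowels /o/ and /i/, so it spirantizes to the fricative [f]. /t/ is a stop between vowels /i/ and /o/, so it spirantizes to the fricative [s]. /b/ is a stop between vowels /o/ and /i/, so it spirantizes to the fricative [v]. /d/ is a stop between vowels /o/ and /o/, so it spirantizes to the fricative [z]. /wopitobimtodoer/ → wofisovimtozoer.
Rule 4 (nasal place assimilation): /m/ precedes the alveolar consonant /t/, so it assimilates in place to [n]. /wofisovimtozoer/ → wofisovintozoer.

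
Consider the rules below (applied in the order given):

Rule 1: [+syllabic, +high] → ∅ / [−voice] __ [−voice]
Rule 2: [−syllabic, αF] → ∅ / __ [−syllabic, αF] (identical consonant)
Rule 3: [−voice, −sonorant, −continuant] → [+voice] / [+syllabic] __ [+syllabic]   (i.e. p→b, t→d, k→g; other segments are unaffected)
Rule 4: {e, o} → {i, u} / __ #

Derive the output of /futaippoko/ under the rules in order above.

Rule 1 (high vowel syncope): /u/ is a high vowel flanked by voiceless consonants /f/ and /t/, so it deletes. /futaippoko/ → ftaippoko.
Rule 2 (degemination): /pp/ is a geminate; the first /p/ deletes. /ftaippoko/ → ftaipoko.
Rule 3 (intervocalic voicing): /p/ is a voiceless stop between vowels /i/ and /o/, so it voices to [b]. /k/ is a voiceless stop between vowels /o/ and /o/, so it voices to [g]. /ftaipoko/ → ftaibogo.
Rule 4 (final vowel raising): /o/ is a mid vowel in word-final position, so it raises to [u]. /ftaibogo/ → ftaibogu.

ftaibogu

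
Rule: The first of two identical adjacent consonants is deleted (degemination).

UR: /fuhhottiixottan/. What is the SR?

/hh/ is a geminate; the first /h/ deletes.
/tt/ is a geminate; the first /t/ deletes.
/tt/ is a geminate; the first /t/ deletes.
The other instances of /f/, /h/, /t/, /x/, /n/ do not occur in the required environment and remain unchanged.
Surface form: [fuhotiixotan].

fuhotiixotan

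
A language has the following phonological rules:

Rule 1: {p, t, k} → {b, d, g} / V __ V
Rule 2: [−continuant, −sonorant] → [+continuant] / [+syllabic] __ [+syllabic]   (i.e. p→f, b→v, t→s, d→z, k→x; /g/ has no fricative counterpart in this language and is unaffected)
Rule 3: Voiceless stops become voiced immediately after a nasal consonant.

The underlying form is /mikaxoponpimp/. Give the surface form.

migaxovonbimb

Rule 1 (intervocalic voicing): /k/ is a voiceless stop between vowels /i/ and /a/, so it voices to [g]. /p/ is a voiceless stop between vowels /o/ and /o/, so it voices to [b]. /mikaxoponpimp/ → migaxobonpimp.
Rule 2 (intervocalic spirantization): /b/ is a stop between vowels /o/ and /o/, so it spirantizes to the fricative [v]. /migaxobonpimp/ → migaxovonpimp.
Rule 3 (post-nasal voicing): /p/ is a voiceless stop immediately after the nasal /n/, so it voices to [b]. /p/ is a voiceless stop immediately after the nasal /m/, so it voices to [b]. /migaxovonpimp/ → migaxovonbimb.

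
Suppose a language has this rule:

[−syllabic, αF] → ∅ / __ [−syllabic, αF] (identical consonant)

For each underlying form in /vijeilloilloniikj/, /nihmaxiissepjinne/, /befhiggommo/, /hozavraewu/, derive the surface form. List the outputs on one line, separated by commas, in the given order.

vijeiloiloniikj, nihmaxiisepjine, befhigomo, hozavraewu

/vijeilloilloniikj/: /ll/ is a geminate; the first /l/ deletes. /ll/ is a geminate; the first /l/ deletes. → [vijeiloiloniikj].
/nihmaxiissepjinne/: /ss/ is a geminate; the first /s/ deletes. /nn/ is a geminate; the first /n/ deletes. → [nihmaxiisepjine].
/befhiggommo/: /gg/ is a geminate; the first /g/ deletes. /mm/ is a geminate; the first /m/ deletes. → [befhigomo].
/hozavraewu/: the rule's environment is not met; surfaces unchanged as [hozavraewu].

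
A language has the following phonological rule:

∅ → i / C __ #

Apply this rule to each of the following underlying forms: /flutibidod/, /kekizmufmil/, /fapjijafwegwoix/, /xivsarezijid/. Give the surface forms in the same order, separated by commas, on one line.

flutibidodi, kekizmufmili, fapjijafwegwoixi, xivsarezijidi

/flutibidod/: the form ends in the consonant /d/, so [i] is inserted word-finally. → [flutibidodi].
/kekizmufmil/: the form ends in the consonant /l/, so [i] is inserted word-finally. → [kekizmufmili].
/fapjijafwegwoix/: the form ends in the consonant /x/, so [i] is inserted word-finally. → [fapjijafwegwoixi].
/xivsarezijid/: the form ends in the consonant /d/, so [i] is inserted word-finally. → [xivsarezijidi].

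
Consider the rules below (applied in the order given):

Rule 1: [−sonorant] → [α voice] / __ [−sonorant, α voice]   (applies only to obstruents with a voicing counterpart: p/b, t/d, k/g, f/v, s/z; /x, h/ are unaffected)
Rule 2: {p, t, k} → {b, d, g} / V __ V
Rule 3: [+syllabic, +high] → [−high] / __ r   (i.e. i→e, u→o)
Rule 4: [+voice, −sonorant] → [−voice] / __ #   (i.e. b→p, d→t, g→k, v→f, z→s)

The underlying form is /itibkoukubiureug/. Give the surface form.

Rule 1 (regressive voicing assimilation): /b/ precedes the voiceless obstruent /k/, so it devoices to [p] by assimilation. /itibkoukubiureug/ → itipkoukubiureug.
Rule 2 (intervocalic voicing): /t/ is a voiceless stop between vowels /i/ and /i/, so it voices to [d]. /k/ is a voiceless stop between vowels /u/ and /u/, so it voices to [g]. /itipkoukubiureug/ → idipkougubiureug.
Rule 3 (pre-rhotic lowering): /u/ is a high vowel immediately before /r/, so it lowers to [o]. /idipkougubiureug/ → idipkougubioreug.
Rule 4 (final devoicing): /g/ is a voiced obstruent in word-final position, so it devoices to [k]. /idipkougubioreug/ → idipkougubioreuk.

idipkougubioreuk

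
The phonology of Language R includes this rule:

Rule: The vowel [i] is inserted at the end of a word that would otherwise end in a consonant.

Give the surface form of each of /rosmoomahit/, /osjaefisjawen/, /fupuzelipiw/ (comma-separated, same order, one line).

/rosmoomahit/: the form ends in the consonant /t/, so [i] is inserted word-finally. → [rosmoomahiti].
/osjaefisjawen/: the form ends in the consonant /n/, so [i] is inserted word-finally. → [osjaefisjaweni].
/fupuzelipiw/: the form ends in the consonant /w/, so [i] is inserted word-finally. → [fupuzelipiwi].

rosmoomahiti, osjaefisjaweni, fupuzelipiwi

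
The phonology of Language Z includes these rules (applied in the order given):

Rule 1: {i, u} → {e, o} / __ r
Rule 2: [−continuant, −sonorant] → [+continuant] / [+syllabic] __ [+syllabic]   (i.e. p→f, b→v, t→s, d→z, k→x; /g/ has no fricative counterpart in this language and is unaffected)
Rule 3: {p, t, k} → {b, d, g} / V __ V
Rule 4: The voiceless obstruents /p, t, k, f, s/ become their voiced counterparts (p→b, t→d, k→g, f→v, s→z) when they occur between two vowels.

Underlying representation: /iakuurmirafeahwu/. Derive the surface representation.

Rule 1 (pre-rhotic lowering): /u/ is a high vowel immediately before /r/, so it lowers to [o]. /i/ is a high vowel immediately before /r/, so it lowers to [e]. /iakuurmirafeahwu/ → iakuormerafeahwu.
Rule 2 (intervocalic spirantization): /k/ is a stop between vowels /a/ and /u/, so it spirantizes to the fricative [x]. /iakuormerafeahwu/ → iaxuormerafeahwu.
Rule 3 (intervocalic voicing): no segment meets the environment; /iaxuormerafeahwu/ is unchanged.
Rule 4 (intervocalic voicing): /f/ is a voiceless obstruent between vowels /a/ and /e/, so it voices to [v]. /iaxuormerafeahwu/ → iaxuormeraveahwu.

iaxuormeraveahwu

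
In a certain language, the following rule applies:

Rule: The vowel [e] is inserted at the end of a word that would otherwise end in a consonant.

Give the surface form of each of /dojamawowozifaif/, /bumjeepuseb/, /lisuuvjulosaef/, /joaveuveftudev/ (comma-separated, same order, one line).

/dojamawowozifaif/: the form ends in the consonant /f/, so [e] is inserted word-finally. → [dojamawowozifaife].
/bumjeepuseb/: the form ends in the consonant /b/, so [e] is inserted word-finally. → [bumjeepusebe].
/lisuuvjulosaef/: the form ends in the consonant /f/, so [e] is inserted word-finally. → [lisuuvjulosaefe].
/joaveuveftudev/: the form ends in the consonant /v/, so [e] is inserted word-finally. → [joaveuveftudeve].

dojamawowozifaife, bumjeepusebe, lisuuvjulosaefe, joaveuveftudeve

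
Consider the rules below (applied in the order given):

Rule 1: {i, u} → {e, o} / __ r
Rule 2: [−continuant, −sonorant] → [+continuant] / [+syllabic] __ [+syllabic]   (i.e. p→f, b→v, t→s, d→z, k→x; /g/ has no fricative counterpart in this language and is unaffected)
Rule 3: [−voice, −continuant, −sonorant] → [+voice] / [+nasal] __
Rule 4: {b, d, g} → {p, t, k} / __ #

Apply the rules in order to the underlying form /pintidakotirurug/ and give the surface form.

Rule 1 (pre-rhotic lowering): /i/ is a high vowel immediately before /r/, so it lowers to [e]. /u/ is a high vowel immediately before /r/, so it lowers to [o]. /pintidakotirurug/ → pintidakoterorug.
Rule 2 (intervocalic spirantization): /d/ is a stop between vowels /i/ and /a/, so it spirantizes to the fricative [z]. /k/ is a stop between vowels /a/ and /o/, so it spirantizes to the fricative [x]. /t/ is a stop between vowels /o/ and /e/, so it spirantizes to the fricative [s]. /pintidakoterorug/ → pintizaxoserorug.
Rule 3 (post-nasal voicing): /t/ is a voiceless stop immediately after the nasal /n/, so it voices to [d]. /pintizaxoserorug/ → pindizaxoserorug.
Rule 4 (final devoicing): /g/ is a voiced stop in word-final position, so it devoices to [k]. /pindizaxoserorug/ → pindizaxoseroruk.

pindizaxoseroruk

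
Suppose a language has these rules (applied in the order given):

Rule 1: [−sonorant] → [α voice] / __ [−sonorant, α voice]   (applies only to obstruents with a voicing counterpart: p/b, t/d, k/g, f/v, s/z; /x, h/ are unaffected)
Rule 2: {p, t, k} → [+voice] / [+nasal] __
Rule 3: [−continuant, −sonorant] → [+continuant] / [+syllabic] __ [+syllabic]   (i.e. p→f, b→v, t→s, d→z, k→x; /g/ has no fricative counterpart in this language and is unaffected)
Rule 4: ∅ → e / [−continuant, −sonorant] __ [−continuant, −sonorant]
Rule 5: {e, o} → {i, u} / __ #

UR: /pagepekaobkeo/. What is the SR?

Rule 1 (regressive voicing assimilation): /b/ precedes the voiceless obstruent /k/, so it devoices to [p] by assimilation. /pagepekaobkeo/ → pagepekaopkeo.
Rule 2 (post-nasal voicing): no segment meets the environment; /pagepekaopkeo/ is unchanged.
Rule 3 (intervocalic spirantization): /p/ is a stop between vowels /e/ and /e/, so it spirantizes to the fricative [f]. /k/ is a stop between vowels /e/ and /a/, so it spirantizes to the fricative [x]. /pagepekaopkeo/ → pagefexaopkeo.
Rule 4 (stop-cluster e-epenthesis): /p/ and /k/ form a stop–stop cluster, so [e] is inserted between them. /pagefexaopkeo/ → pagefexaopekeo.
Rule 5 (final vowel raising): /o/ is a mid vowel in word-final position, so it raises to [u]. /pagefexaopekeo/ → pagefexaopekeu.

pagefexaopekeu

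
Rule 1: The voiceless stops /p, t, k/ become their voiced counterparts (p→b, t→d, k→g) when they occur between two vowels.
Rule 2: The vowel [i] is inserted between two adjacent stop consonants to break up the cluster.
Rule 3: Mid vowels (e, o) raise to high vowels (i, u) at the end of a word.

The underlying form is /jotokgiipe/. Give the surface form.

Rule 1 (intervocalic voicing): /t/ is a voiceless stop between vowels /o/ and /o/, so it voices to [d]. /p/ is a voiceless stop between vowels /i/ and /e/, so it voices to [b]. /jotokgiipe/ → jodokgiibe.
Rule 2 (stop-cluster i-epenthesis): /k/ and /g/ form a stop–stop cluster, so [i] is inserted between them. /jodokgiibe/ → jodokigiibe.
Rule 3 (final vowel raising): /e/ is a mid vowel in word-final position, so it raises to [i]. /jodokigiibe/ → jodokigiibi.

jodokigiibi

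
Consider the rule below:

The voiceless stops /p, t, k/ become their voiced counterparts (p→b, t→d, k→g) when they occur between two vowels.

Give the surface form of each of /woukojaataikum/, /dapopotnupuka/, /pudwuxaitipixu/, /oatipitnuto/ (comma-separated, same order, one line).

/woukojaataikum/: /k/ is a voiceless stop between vowels /u/ and /o/, so it voices to [g]. /t/ is a voiceless stop between vowels /a/ and /a/, so it voices to [d]. /k/ is a voiceless stop between vowels /i/ and /u/, so it voices to [g]. → [wougojaadaigum].
/dapopotnupuka/: /p/ is a voiceless stop between vowels /a/ and /o/, so it voices to [b]. /p/ is a voiceless stop between vowels /o/ and /o/, so it voices to [b]. /p/ is a voiceless stop between vowels /u/ and /u/, so it voices to [b]. /k/ is a voiceless stop between vowels /u/ and /a/, so it voices to [g]. → [dabobotnubuga].
/pudwuxaitipixu/: /t/ is a voiceless stop between vowels /i/ and /i/, so it voices to [d]. /p/ is a voiceless stop between vowels /i/ and /i/, so it voices to [b]. → [pudwuxaidibixu].
/oatipitnuto/: /t/ is a voiceless stop between vowels /a/ and /i/, so it voices to [d]. /p/ is a voiceless stop between vowels /i/ and /i/, so it voices to [b]. /t/ is a voiceless stop between vowels /u/ and /o/, so it voices to [d]. → [oadibitnudo].

wougojaadaigum, dabobotnubuga, pudwuxaidibixu, oadibitnudo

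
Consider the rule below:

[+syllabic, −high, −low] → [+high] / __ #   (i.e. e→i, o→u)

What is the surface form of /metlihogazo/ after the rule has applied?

Scanning /metlihogazo/: /e/ at position 2 is not in the conditioning environment; /o/ at position 7 is not in the conditioning environment; /o/ is a mid vowel in word-final position, so it raises to [u].
Result: [metlihogazu].

metlihogazu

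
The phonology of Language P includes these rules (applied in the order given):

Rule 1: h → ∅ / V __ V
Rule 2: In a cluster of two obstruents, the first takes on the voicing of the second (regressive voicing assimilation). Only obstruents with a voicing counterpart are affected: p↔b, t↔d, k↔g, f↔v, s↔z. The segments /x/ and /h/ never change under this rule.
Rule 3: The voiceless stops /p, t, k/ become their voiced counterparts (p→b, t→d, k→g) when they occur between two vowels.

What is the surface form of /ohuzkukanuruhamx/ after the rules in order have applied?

Rule 1 (intervocalic h-deletion): /h/ occurs between vowels /o/ and /u/, so it deletes. /h/ occurs between vowels /u/ and /a/, so it deletes. /ohuzkukanuruhamx/ → ouzkukanuruamx.
Rule 2 (regressive voicing assimilation): /z/ precedes the voiceless obstruent /k/, so it devoices to [s] by assimilation. /ouzkukanuruamx/ → ouskukanuruamx.
Rule 3 (intervocalic voicing): /k/ is a voiceless stop between vowels /u/ and /a/, so it voices to [g]. /ouskukanuruamx/ → ouskuganuruamx.

ouskuganuruamx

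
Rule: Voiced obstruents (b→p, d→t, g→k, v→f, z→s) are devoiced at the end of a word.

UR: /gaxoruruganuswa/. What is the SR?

gaxoruruganuswa

No segment of /gaxoruruganuswa/ meets the structural description of the rule, so the form surfaces unchanged.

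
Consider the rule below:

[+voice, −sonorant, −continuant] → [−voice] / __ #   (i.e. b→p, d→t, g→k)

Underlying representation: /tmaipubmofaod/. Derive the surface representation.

tmaipubmofaot

/d/ is a voiced stop in word-final position, so it devoices to [t].
The other instance of /b/ does not occur in the required environment and remains unchanged.
Surface form: [tmaipubmofaot].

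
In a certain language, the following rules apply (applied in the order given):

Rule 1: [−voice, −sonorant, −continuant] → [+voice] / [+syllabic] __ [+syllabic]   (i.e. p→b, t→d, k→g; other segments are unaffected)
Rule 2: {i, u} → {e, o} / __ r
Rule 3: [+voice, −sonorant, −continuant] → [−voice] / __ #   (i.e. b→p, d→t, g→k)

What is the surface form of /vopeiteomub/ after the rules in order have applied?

vobeideomup

Rule 1 (intervocalic voicing): /p/ is a voiceless stop between vowels /o/ and /e/, so it voices to [b]. /t/ is a voiceless stop between vowels /i/ and /e/, so it voices to [d]. /vopeiteomub/ → vobeideomub.
Rule 2 (pre-rhotic lowering): no segment meets the environment; /vobeideomub/ is unchanged.
Rule 3 (final devoicing): /b/ is a voiced stop in word-final position, so it devoices to [p]. /vobeideomub/ → vobeideomup.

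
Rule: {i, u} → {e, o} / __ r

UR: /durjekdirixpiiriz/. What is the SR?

Scanning /durjekdirixpiiriz/: /u/ is a high vowel immediately before /r/, so it lowers to [o]; /i/ is a high vowel immediately before /r/, so it lowers to [e]; /i/ at position 10 is not in the conditioning environment; /i/ at position 13 is not in the conditioning environment; /i/ is a high vowel immediately before /r/, so it lowers to [e]; /i/ at position 16 is not in the conditioning environment.
Result: [dorjekderixpieriz].

dorjekderixpieriz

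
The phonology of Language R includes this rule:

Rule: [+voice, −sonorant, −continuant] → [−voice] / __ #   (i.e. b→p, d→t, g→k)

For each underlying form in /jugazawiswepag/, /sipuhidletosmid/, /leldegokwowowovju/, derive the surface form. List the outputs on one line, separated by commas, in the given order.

/jugazawiswepag/: /g/ is a voiced stop in word-final position, so it devoices to [k]. → [jugazawiswepak].
/sipuhidletosmid/: /d/ is a voiced stop in word-final position, so it devoices to [t]. → [sipuhidletosmit].
/leldegokwowowovju/: the rule's environment is not met; surfaces unchanged as [leldegokwowowovju].

jugazawiswepak, sipuhidletosmit, leldegokwowowovju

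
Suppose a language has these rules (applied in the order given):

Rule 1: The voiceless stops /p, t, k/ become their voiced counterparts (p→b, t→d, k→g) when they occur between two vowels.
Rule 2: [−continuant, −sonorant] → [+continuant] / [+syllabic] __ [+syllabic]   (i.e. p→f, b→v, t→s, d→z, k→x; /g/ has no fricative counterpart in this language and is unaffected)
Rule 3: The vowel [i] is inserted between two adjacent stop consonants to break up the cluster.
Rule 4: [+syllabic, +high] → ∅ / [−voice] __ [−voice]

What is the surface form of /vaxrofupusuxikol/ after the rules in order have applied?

Rule 1 (intervocalic voicing): /p/ is a voiceless stop between vowels /u/ and /u/, so it voices to [b]. /k/ is a voiceless stop between vowels /i/ and /o/, so it voices to [g]. /vaxrofupusuxikol/ → vaxrofubusuxigol.
Rule 2 (intervocalic spirantization): /b/ is a stop between vowels /u/ and /u/, so it spirantizes to the fricative [v]. /vaxrofubusuxigol/ → vaxrofuvusuxigol.
Rule 3 (stop-cluster i-epenthesis): no segment meets the environment; /vaxrofuvusuxigol/ is unchanged.
Rule 4 (high vowel syncope): /u/ is a high vowel flanked by voiceless consonants /s/ and /x/, so it deletes. /vaxrofuvusuxigol/ → vaxrofuvusxigol.

vaxrofuvusxigol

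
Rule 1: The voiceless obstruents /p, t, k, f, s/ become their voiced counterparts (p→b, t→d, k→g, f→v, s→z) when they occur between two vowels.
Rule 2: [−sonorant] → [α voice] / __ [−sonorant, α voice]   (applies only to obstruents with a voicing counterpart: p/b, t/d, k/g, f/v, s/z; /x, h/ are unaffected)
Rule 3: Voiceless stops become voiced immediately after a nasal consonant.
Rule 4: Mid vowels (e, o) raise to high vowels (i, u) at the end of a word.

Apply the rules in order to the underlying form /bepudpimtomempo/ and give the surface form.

bebutpimdomembu

Rule 1 (intervocalic voicing): /p/ is a voiceless obstruent between vowels /e/ and /u/, so it voices to [b]. /bepudpimtomempo/ → bebudpimtomempo.
Rule 2 (regressive voicing assimilation): /d/ precedes the voiceless obstruent /p/, so it devoices to [t] by assimilation. /bebudpimtomempo/ → bebutpimtomempo.
Rule 3 (post-nasal voicing): /t/ is a voiceless stop immediately after the nasal /m/, so it voices to [d]. /p/ is a voiceless stop immediately after the nasal /m/, so it voices to [b]. /bebutpimtomempo/ → bebutpimdomembo.
Rule 4 (final vowel raising): /o/ is a mid vowel in word-final position, so it raises to [u]. /bebutpimdomembo/ → bebutpimdomembu.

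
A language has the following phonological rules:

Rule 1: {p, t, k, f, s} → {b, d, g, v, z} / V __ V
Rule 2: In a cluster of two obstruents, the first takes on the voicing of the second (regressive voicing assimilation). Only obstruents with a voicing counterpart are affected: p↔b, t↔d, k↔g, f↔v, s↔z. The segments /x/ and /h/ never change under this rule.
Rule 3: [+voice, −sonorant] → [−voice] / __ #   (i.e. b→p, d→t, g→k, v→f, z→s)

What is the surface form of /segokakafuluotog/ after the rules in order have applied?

Rule 1 (intervocalic voicing): /k/ is a voiceless obstruent between vowels /o/ and /a/, so it voices to [g]. /k/ is a voiceless obstruent between vowels /a/ and /a/, so it voices to [g]. /f/ is a voiceless obstruent between vowels /a/ and /u/, so it voices to [v]. /t/ is a voiceless obstruent between vowels /o/ and /o/, so it voices to [d]. /segokakafuluotog/ → segogagavuluodog.
Rule 2 (regressive voicing assimilation): no segment meets the environment; /segogagavuluodog/ is unchanged.
Rule 3 (final devoicing): /g/ is a voiced obstruent in word-final position, so it devoices to [k]. /segogagavuluodog/ → segogagavuluodok.

segogagavuluodok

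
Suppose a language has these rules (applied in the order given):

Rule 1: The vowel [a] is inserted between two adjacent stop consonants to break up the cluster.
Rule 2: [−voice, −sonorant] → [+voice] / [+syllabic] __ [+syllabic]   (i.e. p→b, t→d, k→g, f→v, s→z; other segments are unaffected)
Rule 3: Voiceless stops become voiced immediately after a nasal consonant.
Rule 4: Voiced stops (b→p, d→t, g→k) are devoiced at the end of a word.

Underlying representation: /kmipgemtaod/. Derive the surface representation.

Rule 1 (stop-cluster a-epenthesis): /p/ and /g/ form a stop–stop cluster, so [a] is inserted between them. /kmipgemtaod/ → kmipagemtaod.
Rule 2 (intervocalic voicing): /p/ is a voiceless obstruent between vowels /i/ and /a/, so it voices to [b]. /kmipagemtaod/ → kmibagemtaod.
Rule 3 (post-nasal voicing): /t/ is a voiceless stop immediately after the nasal /m/, so it voices to [d]. /kmibagemtaod/ → kmibagemdaod.
Rule 4 (final devoicing): /d/ is a voiced stop in word-final position, so it devoices to [t]. /kmibagemdaod/ → kmibagemdaot.

kmibagemdaot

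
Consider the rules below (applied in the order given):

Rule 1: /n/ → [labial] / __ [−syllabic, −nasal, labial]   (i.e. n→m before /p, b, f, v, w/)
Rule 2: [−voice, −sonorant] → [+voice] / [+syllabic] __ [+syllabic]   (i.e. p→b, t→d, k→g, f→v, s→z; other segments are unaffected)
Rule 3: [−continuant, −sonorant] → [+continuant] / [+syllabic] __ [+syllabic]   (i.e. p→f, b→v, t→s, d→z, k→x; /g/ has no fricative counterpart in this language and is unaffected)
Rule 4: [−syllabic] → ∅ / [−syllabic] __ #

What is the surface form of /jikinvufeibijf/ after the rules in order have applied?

Rule 1 (nasal place assimilation): /n/ precedes the labial consonant /v/, so it assimilates in place to [m]. /jikinvufeibijf/ → jikimvufeibijf.
Rule 2 (intervocalic voicing): /k/ is a voiceless obstruent between vowels /i/ and /i/, so it voices to [g]. /f/ is a voiceless obstruent between vowels /u/ and /e/, so it voices to [v]. /jikimvufeibijf/ → jigimvuveibijf.
Rule 3 (intervocalic spirantization): /b/ is a stop between vowels /i/ and /i/, so it spirantizes to the fricative [v]. /jigimvuveibijf/ → jigimvuveivijf.
Rule 4 (final cluster simplification): /f/ is the second consonant of a word-final cluster /jf/, so it deletes. /jigimvuveivijf/ → jigimvuveivij.

jigimvuveivij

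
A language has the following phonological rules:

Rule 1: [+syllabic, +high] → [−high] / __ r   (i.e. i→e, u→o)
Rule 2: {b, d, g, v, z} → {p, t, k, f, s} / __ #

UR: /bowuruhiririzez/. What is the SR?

boworuhererizes

Rule 1 (pre-rhotic lowering): /u/ is a high vowel immediately before /r/, so it lowers to [o]. /i/ is a high vowel immediately before /r/, so it lowers to [e]. /i/ is a high vowel immediately before /r/, so it lowers to [e]. /bowuruhiririzez/ → boworuhererizez.
Rule 2 (final devoicing): /z/ is a voiced obstruent in word-final position, so it devoices to [s]. /boworuhererizez/ → boworuhererizes.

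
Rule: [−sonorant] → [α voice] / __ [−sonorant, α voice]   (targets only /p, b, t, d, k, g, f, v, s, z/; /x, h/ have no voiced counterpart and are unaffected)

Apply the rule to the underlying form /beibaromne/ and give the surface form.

beibaromne

No segment of /beibaromne/ meets the structural description of the rule, so the form surfaces unchanged.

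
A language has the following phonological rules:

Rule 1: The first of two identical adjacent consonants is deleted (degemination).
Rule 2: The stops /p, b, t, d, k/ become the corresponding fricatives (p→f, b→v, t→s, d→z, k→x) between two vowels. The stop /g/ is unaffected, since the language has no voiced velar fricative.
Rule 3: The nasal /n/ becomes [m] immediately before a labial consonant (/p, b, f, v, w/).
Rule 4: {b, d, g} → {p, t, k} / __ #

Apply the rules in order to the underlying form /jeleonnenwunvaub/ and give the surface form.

Rule 1 (degemination): /nn/ is a geminate; the first /n/ deletes. /jeleonnenwunvaub/ → jeleonenwunvaub.
Rule 2 (intervocalic spirantization): no segment meets the environment; /jeleonenwunvaub/ is unchanged.
Rule 3 (nasal place assimilation): /n/ precedes the labial consonant /w/, so it assimilates in place to [m]. /n/ precedes the labial consonant /v/, so it assimilates in place to [m]. /jeleonenwunvaub/ → jeleonemwumvaub.
Rule 4 (final devoicing): /b/ is a voiced stop in word-final position, so it devoices to [p]. /jeleonemwumvaub/ → jeleonemwumvaup.

jeleonemwumvaup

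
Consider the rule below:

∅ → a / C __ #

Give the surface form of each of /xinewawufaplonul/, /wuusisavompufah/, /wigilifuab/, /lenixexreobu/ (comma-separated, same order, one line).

/xinewawufaplonul/: the form ends in the consonant /l/, so [a] is inserted word-finally. → [xinewawufaplonula].
/wuusisavompufah/: the form ends in the consonant /h/, so [a] is inserted word-finally. → [wuusisavompufaha].
/wigilifuab/: the form ends in the consonant /b/, so [a] is inserted word-finally. → [wigilifuaba].
/lenixexreobu/: the rule's environment is not met; surfaces unchanged as [lenixexreobu].

xinewawufaplonula, wuusisavompufaha, wigilifuaba, lenixexreobu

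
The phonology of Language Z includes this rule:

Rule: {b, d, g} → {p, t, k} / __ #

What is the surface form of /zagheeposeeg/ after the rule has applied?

Scanning /zagheeposeeg/: /g/ at position 3 is not in the conditioning environment; /g/ is a voiced stop in word-final position, so it devoices to [k].
Result: [zagheeposeek].

zagheeposeek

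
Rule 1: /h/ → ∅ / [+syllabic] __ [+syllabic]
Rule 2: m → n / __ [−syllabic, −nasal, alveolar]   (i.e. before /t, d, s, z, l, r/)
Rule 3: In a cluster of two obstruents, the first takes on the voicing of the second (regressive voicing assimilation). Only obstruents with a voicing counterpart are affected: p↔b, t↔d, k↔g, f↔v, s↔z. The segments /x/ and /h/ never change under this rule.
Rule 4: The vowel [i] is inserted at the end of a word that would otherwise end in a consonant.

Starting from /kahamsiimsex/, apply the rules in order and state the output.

kaansiinsexi

Rule 1 (intervocalic h-deletion): /h/ occurs between vowels /a/ and /a/, so it deletes. /kahamsiimsex/ → kaamsiimsex.
Rule 2 (nasal place assimilation): /m/ precedes the alveolar consonant /s/, so it assimilates in place to [n]. /m/ precedes the alveolar consonant /s/, so it assimilates in place to [n]. /kaamsiimsex/ → kaansiinsex.
Rule 3 (regressive voicing assimilation): no segment meets the environment; /kaansiinsex/ is unchanged.
Rule 4 (final i-epenthesis): the form ends in the consonant /x/, so [i] is inserted word-finally. /kaansiinsex/ → kaansiinsexi.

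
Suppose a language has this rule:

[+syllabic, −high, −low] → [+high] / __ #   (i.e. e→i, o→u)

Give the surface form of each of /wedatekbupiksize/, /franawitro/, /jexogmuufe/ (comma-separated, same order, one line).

wedatekbupiksizi, franawitru, jexogmuufi

/wedatekbupiksize/: /e/ is a mid vowel in word-final position, so it raises to [i]. → [wedatekbupiksizi].
/franawitro/: /o/ is a mid vowel in word-final position, so it raises to [u]. → [franawitru].
/jexogmuufe/: /e/ is a mid vowel in word-final position, so it raises to [i]. → [jexogmuufi].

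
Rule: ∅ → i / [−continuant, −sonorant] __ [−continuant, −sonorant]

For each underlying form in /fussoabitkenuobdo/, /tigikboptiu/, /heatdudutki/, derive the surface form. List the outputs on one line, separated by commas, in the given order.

fussoabitikenuobido, tigikibopitiu, heatidudutiki

/fussoabitkenuobdo/: /t/ and /k/ form a stop–stop cluster, so [i] is inserted between them. /b/ and /d/ form a stop–stop cluster, so [i] is inserted between them. → [fussoabitikenuobido].
/tigikboptiu/: /k/ and /b/ form a stop–stop cluster, so [i] is inserted between them. /p/ and /t/ form a stop–stop cluster, so [i] is inserted between them. → [tigikibopitiu].
/heatdudutki/: /t/ and /d/ form a stop–stop cluster, so [i] is inserted between them. /t/ and /k/ form a stop–stop cluster, so [i] is inserted between them. → [heatidudutiki].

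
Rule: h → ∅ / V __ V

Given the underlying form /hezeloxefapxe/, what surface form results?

No segment of /hezeloxefapxe/ meets the structural description of the rule, so the form surfaces unchanged.

hezeloxefapxe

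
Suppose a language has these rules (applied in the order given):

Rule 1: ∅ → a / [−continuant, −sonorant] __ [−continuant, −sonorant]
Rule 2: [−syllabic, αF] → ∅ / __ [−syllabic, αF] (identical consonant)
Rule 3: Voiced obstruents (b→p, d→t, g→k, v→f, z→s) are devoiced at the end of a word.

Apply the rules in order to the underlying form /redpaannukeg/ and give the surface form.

redapaanukek

Rule 1 (stop-cluster a-epenthesis): /d/ and /p/ form a stop–stop cluster, so [a] is inserted between them. /redpaannukeg/ → redapaannukeg.
Rule 2 (degemination): /nn/ is a geminate; the first /n/ deletes. /redapaannukeg/ → redapaanukeg.
Rule 3 (final devoicing): /g/ is a voiced obstruent in word-final position, so it devoices to [k]. /redapaanukeg/ → redapaanukek.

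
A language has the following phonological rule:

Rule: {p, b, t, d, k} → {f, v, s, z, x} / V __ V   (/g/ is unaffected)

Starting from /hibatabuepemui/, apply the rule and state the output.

hivasavuefemui

/b/ is a stop between vowels /i/ and /a/, so it spirantizes to the fricative [v].
/t/ is a stop between vowels /a/ and /a/, so it spirantizes to the fricative [s].
/b/ is a stop between vowels /a/ and /u/, so it spirantizes to the fricative [v].
/p/ is a stop between vowels /e/ and /e/, so it spirantizes to the fricative [f].
Surface form: [hivasavuefemui].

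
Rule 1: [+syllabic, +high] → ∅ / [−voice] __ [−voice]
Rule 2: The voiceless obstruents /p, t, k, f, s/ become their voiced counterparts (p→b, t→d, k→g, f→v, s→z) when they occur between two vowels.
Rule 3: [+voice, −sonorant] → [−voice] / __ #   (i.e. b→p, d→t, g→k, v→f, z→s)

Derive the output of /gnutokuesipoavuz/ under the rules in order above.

Rule 1 (high vowel syncope): /i/ is a high vowel flanked by voiceless consonants /s/ and /p/, so it deletes. /gnutokuesipoavuz/ → gnutokuespoavuz.
Rule 2 (intervocalic voicing): /t/ is a voiceless obstruent between vowels /u/ and /o/, so it voices to [d]. /k/ is a voiceless obstruent between vowels /o/ and /u/, so it voices to [g]. /gnutokuespoavuz/ → gnudoguespoavuz.
Rule 3 (final devoicing): /z/ is a voiced obstruent in word-final position, so it devoices to [s]. /gnudoguespoavuz/ → gnudoguespoavus.

gnudoguespoavus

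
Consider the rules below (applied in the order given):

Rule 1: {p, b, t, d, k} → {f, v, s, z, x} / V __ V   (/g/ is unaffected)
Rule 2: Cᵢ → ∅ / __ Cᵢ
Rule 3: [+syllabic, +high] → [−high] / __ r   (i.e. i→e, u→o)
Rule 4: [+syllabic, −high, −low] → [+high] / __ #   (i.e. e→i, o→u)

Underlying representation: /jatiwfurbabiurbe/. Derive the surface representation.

jasiwforbaviorbi

Rule 1 (intervocalic spirantization): /t/ is a stop between vowels /a/ and /i/, so it spirantizes to the fricative [s]. /b/ is a stop between vowels /a/ and /i/, so it spirantizes to the fricative [v]. /jatiwfurbabiurbe/ → jasiwfurbaviurbe.
Rule 2 (degemination): no segment meets the environment; /jasiwfurbaviurbe/ is unchanged.
Rule 3 (pre-rhotic lowering): /u/ is a high vowel immediately before /r/, so it lowers to [o]. /u/ is a high vowel immediately before /r/, so it lowers to [o]. /jasiwfurbaviurbe/ → jasiwforbaviorbe.
Rule 4 (final vowel raising): /e/ is a mid vowel in word-final position, so it raises to [i]. /jasiwforbaviorbe/ → jasiwforbaviorbi.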